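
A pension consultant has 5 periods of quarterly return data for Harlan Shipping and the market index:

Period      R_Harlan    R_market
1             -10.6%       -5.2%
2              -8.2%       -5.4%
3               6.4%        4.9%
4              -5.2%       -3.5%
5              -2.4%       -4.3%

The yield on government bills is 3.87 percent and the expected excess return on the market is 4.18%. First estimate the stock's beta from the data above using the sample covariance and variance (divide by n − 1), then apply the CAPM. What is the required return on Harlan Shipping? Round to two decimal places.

9.78%

Mean R_i = (-10.6 − 8.2 + 6.4 − 5.2 − 2.4) / 5 = -4.0000%
Mean R_m = (-5.2 − 5.4 + 4.9 − 3.5 − 4.3) / 5 = -2.7000%
Σ(R_i − R̄_i)(R_m − R̄_m) = 105.2800  ⇒  Cov = 105.2800 / 4 = 26.3200
Σ(R_m − R̄_m)² = 74.5000  ⇒  Var(R_m) = 74.5000 / 4 = 18.6250
β = Cov / Var(R_m) = 26.3200 / 18.6250 = 1.4132
E(R) = R_f + β × MRP = 3.87% + 1.4132 × 4.18% = 9.78%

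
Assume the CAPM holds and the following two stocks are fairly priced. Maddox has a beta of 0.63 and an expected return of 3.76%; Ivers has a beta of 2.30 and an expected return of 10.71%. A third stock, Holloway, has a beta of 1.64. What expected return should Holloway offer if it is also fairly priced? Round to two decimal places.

MRP (SML slope) = (10.71% − 3.76%) / (2.30 − 0.63) = 6.95% / 1.67 = 4.1617%
R_f (intercept) = 3.76% − 0.63 × 4.1617% = 1.1381%
E(R_Holloway) = R_f + β × MRP = 1.1381% + 1.64 × 4.1617% = 7.96%

7.96%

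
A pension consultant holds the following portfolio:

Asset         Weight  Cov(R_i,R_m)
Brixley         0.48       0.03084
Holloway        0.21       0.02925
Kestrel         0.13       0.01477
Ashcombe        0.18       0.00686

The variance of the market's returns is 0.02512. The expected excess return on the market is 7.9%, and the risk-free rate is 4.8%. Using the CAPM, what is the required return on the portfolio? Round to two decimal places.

12.38%

β_Brixley = 0.03084 / 0.02512 = 1.2277
β_Holloway = 0.02925 / 0.02512 = 1.1644
β_Kestrel = 0.01477 / 0.02512 = 0.5880
β_Ashcombe = 0.00686 / 0.02512 = 0.2731
β_P = Σ w_i β_i = 0.48×1.2277 + 0.21×1.1644 + 0.13×0.5880 + 0.18×0.2731 = 0.9594
E(R_P) = R_f + β_P × MRP = 4.8% + 0.9594 × 7.9% = 12.38%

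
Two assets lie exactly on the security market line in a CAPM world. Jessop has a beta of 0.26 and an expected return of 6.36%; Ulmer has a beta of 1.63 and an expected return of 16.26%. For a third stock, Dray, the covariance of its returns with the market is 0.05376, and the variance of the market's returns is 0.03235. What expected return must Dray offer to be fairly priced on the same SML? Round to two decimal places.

MRP = (16.26% − 6.36%) / (1.63 − 0.26) = 7.2263%
R_f = 6.36% − 0.26 × 7.2263% = 4.4812%
β_Dray = Cov / Var(R_m) = 0.05376 / 0.03235 = 1.6618
E(R_Dray) = R_f + β × MRP = 4.4812% + 1.6618 × 7.2263% = 16.49%

16.49%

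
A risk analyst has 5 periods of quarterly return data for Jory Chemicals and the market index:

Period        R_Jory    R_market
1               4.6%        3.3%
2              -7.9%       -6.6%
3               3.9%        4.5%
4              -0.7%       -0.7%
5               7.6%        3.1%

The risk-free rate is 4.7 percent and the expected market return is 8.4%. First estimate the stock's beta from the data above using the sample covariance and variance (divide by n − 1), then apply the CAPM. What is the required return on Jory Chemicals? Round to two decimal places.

9.36%

Mean R_i = (4.6 − 7.9 + 3.9 − 0.7 + 7.6) / 5 = 1.5000%
Mean R_m = (3.3 − 6.6 + 4.5 − 0.7 + 3.1) / 5 = 0.7200%
Σ(R_i − R̄_i)(R_m − R̄_m) = 103.5200  ⇒  Cov = 103.5200 / 4 = 25.8800
Σ(R_m − R̄_m)² = 82.2080  ⇒  Var(R_m) = 82.2080 / 4 = 20.5520
β = Cov / Var(R_m) = 25.8800 / 20.5520 = 1.2592
MRP = 8.4% − 4.7% = 3.70%
E(R) = R_f + β × MRP = 4.7% + 1.2592 × 3.7% = 9.36%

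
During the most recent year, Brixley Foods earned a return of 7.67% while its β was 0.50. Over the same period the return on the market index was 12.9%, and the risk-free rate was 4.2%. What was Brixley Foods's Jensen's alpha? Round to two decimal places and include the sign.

-0.88%

Market excess return = 12.9% − 4.2% = 8.70%
CAPM benchmark = R_f + β(R_m − R_f) = 4.2% + 0.50 × 8.7% = 8.5500%
α = actual − benchmark = 7.67% − 8.5500% = -0.88%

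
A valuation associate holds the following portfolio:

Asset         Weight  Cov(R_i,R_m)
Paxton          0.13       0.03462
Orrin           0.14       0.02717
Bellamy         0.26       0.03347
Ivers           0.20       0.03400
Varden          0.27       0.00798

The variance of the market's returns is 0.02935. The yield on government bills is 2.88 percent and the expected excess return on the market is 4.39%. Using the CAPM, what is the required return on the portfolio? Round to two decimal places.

β_Paxton = 0.03462 / 0.02935 = 1.1796
β_Orrin = 0.02717 / 0.02935 = 0.9257
β_Bellamy = 0.03347 / 0.02935 = 1.1404
β_Ivers = 0.03400 / 0.02935 = 1.1584
β_Varden = 0.00798 / 0.02935 = 0.2719
β_P = Σ w_i β_i = 0.13×1.1796 + 0.14×0.9257 + 0.26×1.1404 + 0.20×1.1584 + 0.27×0.2719 = 0.8845
E(R_P) = R_f + β_P × MRP = 2.88% + 0.8845 × 4.39% = 6.76%

6.76%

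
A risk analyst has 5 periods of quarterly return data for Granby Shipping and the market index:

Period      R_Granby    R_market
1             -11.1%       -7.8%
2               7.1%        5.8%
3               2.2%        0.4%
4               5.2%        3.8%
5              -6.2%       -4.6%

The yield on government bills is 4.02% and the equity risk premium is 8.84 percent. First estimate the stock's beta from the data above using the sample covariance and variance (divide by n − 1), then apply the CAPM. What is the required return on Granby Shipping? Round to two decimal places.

16.04%

Mean R_i = (-11.1 + 7.1 + 2.2 + 5.2 − 6.2) / 5 = -0.5600%
Mean R_m = (-7.8 + 5.8 + 0.4 + 3.8 − 4.6) / 5 = -0.4800%
Σ(R_i − R̄_i)(R_m − R̄_m) = 175.5760  ⇒  Cov = 175.5760 / 4 = 43.8940
Σ(R_m − R̄_m)² = 129.0880  ⇒  Var(R_m) = 129.0880 / 4 = 32.2720
β = Cov / Var(R_m) = 43.8940 / 32.2720 = 1.3601
E(R) = R_f + β × MRP = 4.02% + 1.3601 × 8.84% = 16.04%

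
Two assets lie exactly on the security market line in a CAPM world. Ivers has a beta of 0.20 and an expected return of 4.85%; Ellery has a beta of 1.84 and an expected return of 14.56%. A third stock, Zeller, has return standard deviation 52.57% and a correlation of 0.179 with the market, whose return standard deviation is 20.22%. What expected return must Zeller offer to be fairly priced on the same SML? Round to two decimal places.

MRP = (14.56% − 4.85%) / (1.84 − 0.20) = 5.9207%
R_f = 4.85% − 0.20 × 5.9207% = 3.6659%
β_Zeller = ρ·σ_i/σ_m = 0.179 × 52.57 / 20.22 = 0.4654
E(R_Zeller) = R_f + β × MRP = 3.6659% + 0.4654 × 5.9207% = 6.42%

6.42%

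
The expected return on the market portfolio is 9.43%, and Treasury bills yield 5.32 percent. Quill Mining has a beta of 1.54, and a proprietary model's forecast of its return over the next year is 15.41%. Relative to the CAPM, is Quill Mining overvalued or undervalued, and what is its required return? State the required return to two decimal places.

MRP = 9.43% − 5.32% = 4.11%
Required return = R_f + β·MRP = 5.32% + 1.54 × 4.11% = 11.65%
Forecast 15.41% > required 11.65% → the stock plots above the SML → undervalued.

Undervalued; required return 11.65%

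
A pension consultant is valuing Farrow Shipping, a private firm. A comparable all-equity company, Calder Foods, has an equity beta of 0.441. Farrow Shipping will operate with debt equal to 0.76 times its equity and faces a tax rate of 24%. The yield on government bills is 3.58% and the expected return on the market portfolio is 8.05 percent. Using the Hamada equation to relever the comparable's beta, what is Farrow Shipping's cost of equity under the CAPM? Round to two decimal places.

6.69%

β_L = β_U × [1 + (1 − t)(D/E)] = 0.441 × [1 + (1 − 0.24) × 0.76]
    = 0.441 × [1 + 0.76 × 0.76] = 0.441 × 1.5776 = 0.6957
MRP = 8.05% − 3.58% = 4.47%
E(R) = R_f + β_L × MRP = 3.58% + 0.6957 × 4.47% = 6.69%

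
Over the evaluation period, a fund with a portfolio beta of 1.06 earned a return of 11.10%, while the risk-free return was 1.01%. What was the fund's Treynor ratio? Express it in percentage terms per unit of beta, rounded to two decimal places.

Treynor = (R_P − R_f) / β_P = (11.10% − 1.01%) / 1.0600 = 10.09% / 1.0600 = 9.52%

9.52%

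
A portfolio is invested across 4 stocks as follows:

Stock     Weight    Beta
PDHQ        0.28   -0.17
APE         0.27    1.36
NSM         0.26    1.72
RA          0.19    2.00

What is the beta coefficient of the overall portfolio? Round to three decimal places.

1.147

β_P = Σ w_i β_i = 0.28×-0.17 + 0.27×1.36 + 0.26×1.72 + 0.19×2.00 = 1.1468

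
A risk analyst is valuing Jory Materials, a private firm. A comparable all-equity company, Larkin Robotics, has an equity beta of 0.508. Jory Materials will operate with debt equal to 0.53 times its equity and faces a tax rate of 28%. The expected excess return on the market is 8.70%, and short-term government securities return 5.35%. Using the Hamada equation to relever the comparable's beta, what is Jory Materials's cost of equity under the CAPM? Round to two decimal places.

β_L = β_U × [1 + (1 − t)(D/E)] = 0.508 × [1 + (1 − 0.28) × 0.53]
    = 0.508 × [1 + 0.72 × 0.53] = 0.508 × 1.3816 = 0.7019
E(R) = R_f + β_L × MRP = 5.35% + 0.7019 × 8.70% = 11.46%

11.46%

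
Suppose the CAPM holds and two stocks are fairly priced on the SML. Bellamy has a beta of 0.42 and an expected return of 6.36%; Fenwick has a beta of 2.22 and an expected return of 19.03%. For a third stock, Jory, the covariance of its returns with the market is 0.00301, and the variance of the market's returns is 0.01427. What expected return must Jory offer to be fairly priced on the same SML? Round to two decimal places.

MRP = (19.03% − 6.36%) / (2.22 − 0.42) = 7.0389%
R_f = 6.36% − 0.42 × 7.0389% = 3.4037%
β_Jory = Cov / Var(R_m) = 0.00301 / 0.01427 = 0.2109
E(R_Jory) = R_f + β × MRP = 3.4037% + 0.2109 × 7.0389% = 4.89%

4.89%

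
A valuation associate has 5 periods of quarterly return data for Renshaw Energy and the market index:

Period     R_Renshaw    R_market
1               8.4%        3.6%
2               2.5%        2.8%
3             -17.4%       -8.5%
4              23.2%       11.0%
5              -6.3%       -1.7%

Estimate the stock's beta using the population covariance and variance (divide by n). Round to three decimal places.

Mean R_i = (8.4 + 2.5 − 17.4 + 23.2 − 6.3) / 5 = 2.0800%
Mean R_m = (3.6 + 2.8 − 8.5 + 11.0 − 1.7) / 5 = 1.4400%
Σ(R_i − R̄_i)(R_m − R̄_m) = 436.0740  ⇒  Cov = 436.0740 / 5 = 87.2148
Σ(R_m − R̄_m)² = 206.5720  ⇒  Var(R_m) = 206.5720 / 5 = 41.3144
β = Cov / Var(R_m) = 87.2148 / 41.3144 = 2.1110

2.111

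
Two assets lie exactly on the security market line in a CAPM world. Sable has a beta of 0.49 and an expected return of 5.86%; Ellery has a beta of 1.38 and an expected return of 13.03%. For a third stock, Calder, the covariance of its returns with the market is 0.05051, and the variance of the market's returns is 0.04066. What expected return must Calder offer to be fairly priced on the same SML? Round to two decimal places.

11.92%

MRP = (13.03% − 5.86%) / (1.38 − 0.49) = 8.0562%
R_f = 5.86% − 0.49 × 8.0562% = 1.9125%
β_Calder = Cov / Var(R_m) = 0.05051 / 0.04066 = 1.2423
E(R_Calder) = R_f + β × MRP = 1.9125% + 1.2423 × 8.0562% = 11.92%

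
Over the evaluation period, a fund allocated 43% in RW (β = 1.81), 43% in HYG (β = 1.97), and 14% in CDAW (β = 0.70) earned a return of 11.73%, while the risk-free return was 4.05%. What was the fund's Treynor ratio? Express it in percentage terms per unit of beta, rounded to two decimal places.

β_P = 0.43×1.81 + 0.43×1.97 + 0.14×0.70 = 1.7234
Treynor = (R_P − R_f) / β_P = (11.73% − 4.05%) / 1.7234 = 7.68% / 1.7234 = 4.46%

4.46%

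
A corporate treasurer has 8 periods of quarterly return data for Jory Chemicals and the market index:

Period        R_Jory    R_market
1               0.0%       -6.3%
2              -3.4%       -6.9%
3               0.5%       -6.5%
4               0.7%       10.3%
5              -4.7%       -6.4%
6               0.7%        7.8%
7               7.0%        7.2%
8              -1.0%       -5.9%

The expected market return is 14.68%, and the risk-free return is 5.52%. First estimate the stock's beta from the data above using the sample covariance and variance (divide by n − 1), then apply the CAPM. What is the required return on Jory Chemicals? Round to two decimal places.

8.13%

Mean R_i = (0.0 − 3.4 + 0.5 + 0.7 − 4.7 + 0.7 + 7.0 − 1.0) / 8 = -0.0250%
Mean R_m = (-6.3 − 6.9 − 6.5 + 10.3 − 6.4 + 7.8 + 7.2 − 5.9) / 8 = -0.8375%
Σ(R_i − R̄_i)(R_m − R̄_m) = 119.0925  ⇒  Cov = 119.0925 / 7 = 17.0132
Σ(R_m − R̄_m)² = 418.4788  ⇒  Var(R_m) = 418.4788 / 7 = 59.7827
β = Cov / Var(R_m) = 17.0132 / 59.7827 = 0.2846
MRP = 14.68% − 5.52% = 9.16%
E(R) = R_f + β × MRP = 5.52% + 0.2846 × 9.16% = 8.13%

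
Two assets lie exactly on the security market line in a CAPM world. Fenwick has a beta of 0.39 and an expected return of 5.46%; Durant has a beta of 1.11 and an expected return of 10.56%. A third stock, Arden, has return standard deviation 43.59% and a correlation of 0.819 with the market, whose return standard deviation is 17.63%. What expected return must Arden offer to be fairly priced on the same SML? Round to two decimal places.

MRP = (10.56% − 5.46%) / (1.11 − 0.39) = 7.0833%
R_f = 5.46% − 0.39 × 7.0833% = 2.6975%
β_Arden = ρ·σ_i/σ_m = 0.819 × 43.59 / 17.63 = 2.0250
E(R_Arden) = R_f + β × MRP = 2.6975% + 2.0250 × 7.0833% = 17.04%

17.04%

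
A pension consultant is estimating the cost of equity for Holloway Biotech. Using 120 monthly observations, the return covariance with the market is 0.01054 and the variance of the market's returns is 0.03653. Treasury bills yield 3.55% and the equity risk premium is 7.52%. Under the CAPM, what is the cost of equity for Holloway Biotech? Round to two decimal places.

β = Cov(R_i, R_m) / Var(R_m) = 0.01054 / 0.03653 = 0.2885
E(R) = R_f + β × MRP = 3.55% + 0.2885 × 7.52% = 5.72%

5.72%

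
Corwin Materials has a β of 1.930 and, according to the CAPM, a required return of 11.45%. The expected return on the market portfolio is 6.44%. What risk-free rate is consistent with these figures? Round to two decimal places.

1.05%

E(R) = R_f + β(E(R_m) − R_f) = R_f(1 − β) + β·E(R_m)
11.45% = R_f × (1 − 1.930) + 1.930 × 6.44%
11.45% = R_f × -0.930 + 12.42920%
R_f = (11.45% − 12.42920%) / -0.930 = 1.05%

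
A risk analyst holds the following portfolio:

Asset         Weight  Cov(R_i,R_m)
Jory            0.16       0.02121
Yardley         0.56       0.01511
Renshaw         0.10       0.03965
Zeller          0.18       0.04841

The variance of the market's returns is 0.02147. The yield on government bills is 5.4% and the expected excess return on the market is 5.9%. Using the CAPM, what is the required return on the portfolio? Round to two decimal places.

β_Jory = 0.02121 / 0.02147 = 0.9879
β_Yardley = 0.01511 / 0.02147 = 0.7038
β_Renshaw = 0.03965 / 0.02147 = 1.8468
β_Zeller = 0.04841 / 0.02147 = 2.2548
β_P = Σ w_i β_i = 0.16×0.9879 + 0.56×0.7038 + 0.10×1.8468 + 0.18×2.2548 = 1.1427
E(R_P) = R_f + β_P × MRP = 5.4% + 1.1427 × 5.9% = 12.14%

12.14%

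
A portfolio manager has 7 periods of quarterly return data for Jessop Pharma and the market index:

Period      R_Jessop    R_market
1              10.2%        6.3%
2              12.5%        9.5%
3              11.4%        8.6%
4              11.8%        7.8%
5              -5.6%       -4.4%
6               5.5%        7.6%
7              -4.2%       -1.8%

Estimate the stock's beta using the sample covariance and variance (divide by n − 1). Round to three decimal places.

1.346

Mean R_i = (10.2 + 12.5 + 11.4 + 11.8 − 5.6 + 5.5 − 4.2) / 7 = 5.9429%
Mean R_m = (6.3 + 9.5 + 8.6 + 7.8 − 4.4 + 7.6 − 1.8) / 7 = 4.8000%
Σ(R_i − R̄_i)(R_m − R̄_m) = 247.4100  ⇒  Cov = 247.4100 / 6 = 41.2350
Σ(R_m − R̄_m)² = 183.8200  ⇒  Var(R_m) = 183.8200 / 6 = 30.6367
β = Cov / Var(R_m) = 41.2350 / 30.6367 = 1.3459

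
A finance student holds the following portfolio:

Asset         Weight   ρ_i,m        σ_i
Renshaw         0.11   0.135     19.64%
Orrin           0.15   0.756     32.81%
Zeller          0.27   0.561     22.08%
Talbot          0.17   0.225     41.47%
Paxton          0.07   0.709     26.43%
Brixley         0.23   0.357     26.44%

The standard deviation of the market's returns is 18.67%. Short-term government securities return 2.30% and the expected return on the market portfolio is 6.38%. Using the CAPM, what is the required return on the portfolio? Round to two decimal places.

β_Renshaw = 0.135 × 19.64% / 18.67% = 0.1420
β_Orrin = 0.756 × 32.81% / 18.67% = 1.3286
β_Zeller = 0.561 × 22.08% / 18.67% = 0.6635
β_Talbot = 0.225 × 41.47% / 18.67% = 0.4998
β_Paxton = 0.709 × 26.43% / 18.67% = 1.0037
β_Brixley = 0.357 × 26.44% / 18.67% = 0.5056
β_P = Σ w_i β_i = 0.11×0.1420 + 0.15×1.3286 + 0.27×0.6635 + 0.17×0.4998 + 0.07×1.0037 + 0.23×0.5056 = 0.6656
MRP = 6.38% − 2.30% = 4.08%
E(R_P) = R_f + β_P × MRP = 2.30% + 0.6656 × 4.08% = 5.02%

5.02%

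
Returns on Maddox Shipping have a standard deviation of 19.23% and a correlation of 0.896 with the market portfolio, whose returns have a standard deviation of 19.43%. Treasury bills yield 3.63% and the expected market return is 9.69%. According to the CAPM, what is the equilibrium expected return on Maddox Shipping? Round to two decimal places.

9.00%

β = ρ × σ_i / σ_m = 0.896 × 19.23% / 19.43% = 0.8868
MRP = 9.69% − 3.63% = 6.06%
E(R) = 3.63% + 0.8868 × 6.06% = 9.00%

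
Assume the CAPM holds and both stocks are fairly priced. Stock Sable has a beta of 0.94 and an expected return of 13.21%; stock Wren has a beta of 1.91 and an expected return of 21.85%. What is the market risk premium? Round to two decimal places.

Both satisfy E(R) = R_f + β·MRP, so the slope of the SML is
MRP = (21.85% − 13.21%) / (1.91 − 0.94) = 8.64% / 0.97 = 8.9072%

8.91%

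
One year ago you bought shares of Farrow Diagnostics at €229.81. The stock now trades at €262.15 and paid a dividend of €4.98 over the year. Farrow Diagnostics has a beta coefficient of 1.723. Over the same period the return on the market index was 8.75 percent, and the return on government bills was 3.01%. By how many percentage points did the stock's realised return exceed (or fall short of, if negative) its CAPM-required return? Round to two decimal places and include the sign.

Realised HPR = (P1 + D1 − P0) / P0 = (262.15 + 4.98 − 229.81) / 229.81 = 37.32 / 229.81 = 16.2395%
MRP = 8.75% − 3.01% = 5.74%
CAPM required = R_f + β·MRP = 3.01% + 1.723 × 5.74% = 12.90002%
α = realised − required = 16.2395% − 12.90002% = +3.34%

+3.34%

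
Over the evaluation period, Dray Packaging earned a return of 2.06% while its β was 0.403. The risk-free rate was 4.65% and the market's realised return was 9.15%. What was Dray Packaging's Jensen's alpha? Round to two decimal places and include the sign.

Market excess return = 9.15% − 4.65% = 4.50%
CAPM benchmark = R_f + β(R_m − R_f) = 4.65% + 0.403 × 4.50% = 6.46350%
α = actual − benchmark = 2.06% − 6.46350% = -4.40%

-4.40%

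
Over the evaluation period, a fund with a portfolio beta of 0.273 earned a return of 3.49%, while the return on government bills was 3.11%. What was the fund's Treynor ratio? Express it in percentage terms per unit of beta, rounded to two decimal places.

1.39%

Treynor = (R_P − R_f) / β_P = (3.49% − 3.11%) / 0.2730 = 0.38% / 0.2730 = 1.39%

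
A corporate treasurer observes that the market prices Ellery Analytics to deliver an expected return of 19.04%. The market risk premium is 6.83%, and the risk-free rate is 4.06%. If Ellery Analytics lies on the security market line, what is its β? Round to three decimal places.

β = (E(R) − R_f) / MRP = (19.04% − 4.06%) / 6.83% = 14.98% / 6.83% = 2.193

2.193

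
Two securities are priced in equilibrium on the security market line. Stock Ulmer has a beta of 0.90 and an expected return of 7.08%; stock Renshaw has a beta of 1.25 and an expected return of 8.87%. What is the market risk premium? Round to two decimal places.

Both satisfy E(R) = R_f + β·MRP, so the slope of the SML is
MRP = (8.87% − 7.08%) / (1.25 − 0.90) = 1.79% / 0.35 = 5.1143%

5.11%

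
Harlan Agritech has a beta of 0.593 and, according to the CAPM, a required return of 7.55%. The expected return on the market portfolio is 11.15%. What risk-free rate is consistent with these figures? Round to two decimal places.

2.30%

E(R) = R_f + β(E(R_m) − R_f) = R_f(1 − β) + β·E(R_m)
7.55% = R_f × (1 − 0.593) + 0.593 × 11.15%
7.55% = R_f × 0.407 + 6.61195%
R_f = (7.55% − 6.61195%) / 0.407 = 2.30%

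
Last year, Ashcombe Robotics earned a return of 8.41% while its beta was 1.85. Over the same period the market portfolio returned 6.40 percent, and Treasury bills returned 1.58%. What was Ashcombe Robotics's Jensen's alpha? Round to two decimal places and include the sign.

Market excess return = 6.40% − 1.58% = 4.82%
CAPM benchmark = R_f + β(R_m − R_f) = 1.58% + 1.85 × 4.82% = 10.4970%
α = actual − benchmark = 8.41% − 10.4970% = -2.09%

-2.09%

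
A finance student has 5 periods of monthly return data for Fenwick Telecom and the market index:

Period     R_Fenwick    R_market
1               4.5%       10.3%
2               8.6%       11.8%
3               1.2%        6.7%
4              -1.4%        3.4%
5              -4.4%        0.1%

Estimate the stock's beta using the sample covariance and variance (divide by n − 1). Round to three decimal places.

Mean R_i = (4.5 + 8.6 + 1.2 − 1.4 − 4.4) / 5 = 1.7000%
Mean R_m = (10.3 + 11.8 + 6.7 + 3.4 + 0.1) / 5 = 6.4600%
Σ(R_i − R̄_i)(R_m − R̄_m) = 95.7600  ⇒  Cov = 95.7600 / 4 = 23.9400
Σ(R_m − R̄_m)² = 93.1320  ⇒  Var(R_m) = 93.1320 / 4 = 23.2830
β = Cov / Var(R_m) = 23.9400 / 23.2830 = 1.0282

1.028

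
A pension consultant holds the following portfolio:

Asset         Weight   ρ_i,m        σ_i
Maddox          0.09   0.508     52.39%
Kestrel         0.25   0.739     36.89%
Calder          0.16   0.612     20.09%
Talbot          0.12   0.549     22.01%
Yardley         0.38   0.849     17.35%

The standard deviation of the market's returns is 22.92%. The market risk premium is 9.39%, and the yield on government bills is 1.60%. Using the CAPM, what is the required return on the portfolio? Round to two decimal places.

β_Maddox = 0.508 × 52.39% / 22.92% = 1.1612
β_Kestrel = 0.739 × 36.89% / 22.92% = 1.1894
β_Calder = 0.612 × 20.09% / 22.92% = 0.5364
β_Talbot = 0.549 × 22.01% / 22.92% = 0.5272
β_Yardley = 0.849 × 17.35% / 22.92% = 0.6427
β_P = Σ w_i β_i = 0.09×1.1612 + 0.25×1.1894 + 0.16×0.5364 + 0.12×0.5272 + 0.38×0.6427 = 0.7952
E(R_P) = R_f + β_P × MRP = 1.60% + 0.7952 × 9.39% = 9.07%

9.07%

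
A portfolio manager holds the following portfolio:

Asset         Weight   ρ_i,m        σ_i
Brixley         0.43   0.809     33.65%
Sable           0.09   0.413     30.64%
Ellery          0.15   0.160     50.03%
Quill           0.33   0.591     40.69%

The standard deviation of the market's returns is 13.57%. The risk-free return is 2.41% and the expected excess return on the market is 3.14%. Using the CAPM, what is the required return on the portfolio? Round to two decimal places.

β_Brixley = 0.809 × 33.65% / 13.57% = 2.0061
β_Sable = 0.413 × 30.64% / 13.57% = 0.9325
β_Ellery = 0.160 × 50.03% / 13.57% = 0.5899
β_Quill = 0.591 × 40.69% / 13.57% = 1.7721
β_P = Σ w_i β_i = 0.43×2.0061 + 0.09×0.9325 + 0.15×0.5899 + 0.33×1.7721 = 1.6198
E(R_P) = R_f + β_P × MRP = 2.41% + 1.6198 × 3.14% = 7.50%

7.50%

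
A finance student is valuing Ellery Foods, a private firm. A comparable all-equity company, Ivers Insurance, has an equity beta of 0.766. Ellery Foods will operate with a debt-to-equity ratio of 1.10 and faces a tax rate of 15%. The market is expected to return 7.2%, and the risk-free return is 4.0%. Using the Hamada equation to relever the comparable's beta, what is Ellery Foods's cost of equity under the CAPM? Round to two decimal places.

8.74%

β_L = β_U × [1 + (1 − t)(D/E)] = 0.766 × [1 + (1 − 0.15) × 1.10]
    = 0.766 × [1 + 0.85 × 1.10] = 0.766 × 1.9350 = 1.4822
MRP = 7.2% − 4.0% = 3.20%
E(R) = R_f + β_L × MRP = 4.0% + 1.4822 × 3.2% = 8.74%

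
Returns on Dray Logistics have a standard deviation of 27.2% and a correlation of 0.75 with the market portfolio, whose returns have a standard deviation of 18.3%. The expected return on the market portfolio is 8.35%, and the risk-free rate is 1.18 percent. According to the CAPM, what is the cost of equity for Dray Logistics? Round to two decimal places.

9.17%

β = ρ × σ_i / σ_m = 0.75 × 27.2% / 18.3% = 1.1148
MRP = 8.35% − 1.18% = 7.17%
E(R) = 1.18% + 1.1148 × 7.17% = 9.17%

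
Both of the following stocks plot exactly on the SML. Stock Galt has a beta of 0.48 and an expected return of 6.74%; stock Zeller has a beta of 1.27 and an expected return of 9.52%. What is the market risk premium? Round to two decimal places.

Both satisfy E(R) = R_f + β·MRP, so the slope of the SML is
MRP = (9.52% − 6.74%) / (1.27 − 0.48) = 2.78% / 0.79 = 3.5190%

3.52%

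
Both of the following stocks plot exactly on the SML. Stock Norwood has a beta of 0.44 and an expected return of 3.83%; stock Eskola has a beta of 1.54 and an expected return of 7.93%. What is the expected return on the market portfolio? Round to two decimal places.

5.92%

Both satisfy E(R) = R_f + β·MRP, so the slope of the SML is
MRP = (7.93% − 3.83%) / (1.54 − 0.44) = 4.10% / 1.10 = 3.7273%
R_f = E(R_Norwood) − β_Norwood·MRP = 3.83% − 0.44 × 3.7273% = 2.1900%
E(R_m) = R_f + MRP = 2.1900% + 3.7273% = 5.92%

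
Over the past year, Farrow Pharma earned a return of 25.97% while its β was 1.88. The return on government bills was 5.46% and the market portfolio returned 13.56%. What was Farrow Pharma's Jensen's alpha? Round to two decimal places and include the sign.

Market excess return = 13.56% − 5.46% = 8.10%
CAPM benchmark = R_f + β(R_m − R_f) = 5.46% + 1.88 × 8.10% = 20.6880%
α = actual − benchmark = 25.97% − 20.6880% = +5.28%

+5.28%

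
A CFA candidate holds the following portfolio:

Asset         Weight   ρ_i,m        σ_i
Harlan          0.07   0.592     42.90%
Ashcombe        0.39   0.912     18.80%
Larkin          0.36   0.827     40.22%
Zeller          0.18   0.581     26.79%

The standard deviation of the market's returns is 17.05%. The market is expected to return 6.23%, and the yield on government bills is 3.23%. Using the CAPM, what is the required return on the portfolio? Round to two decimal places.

7.32%

β_Harlan = 0.592 × 42.90% / 17.05% = 1.4895
β_Ashcombe = 0.912 × 18.80% / 17.05% = 1.0056
β_Larkin = 0.827 × 40.22% / 17.05% = 1.9508
β_Zeller = 0.581 × 26.79% / 17.05% = 0.9129
β_P = Σ w_i β_i = 0.07×1.4895 + 0.39×1.0056 + 0.36×1.9508 + 0.18×0.9129 = 1.3631
MRP = 6.23% − 3.23% = 3.00%
E(R_P) = R_f + β_P × MRP = 3.23% + 1.3631 × 3.00% = 7.32%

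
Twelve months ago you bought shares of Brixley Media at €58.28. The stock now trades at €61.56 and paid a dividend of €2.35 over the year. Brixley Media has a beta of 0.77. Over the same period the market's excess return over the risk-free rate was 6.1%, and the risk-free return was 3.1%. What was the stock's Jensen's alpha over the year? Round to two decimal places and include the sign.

Realised HPR = (P1 + D1 − P0) / P0 = (61.56 + 2.35 − 58.28) / 58.28 = 5.63 / 58.28 = 9.6603%
CAPM required = R_f + β·MRP = 3.1% + 0.77 × 6.1% = 7.7970%
α = realised − required = 9.6603% − 7.7970% = +1.86%

+1.86%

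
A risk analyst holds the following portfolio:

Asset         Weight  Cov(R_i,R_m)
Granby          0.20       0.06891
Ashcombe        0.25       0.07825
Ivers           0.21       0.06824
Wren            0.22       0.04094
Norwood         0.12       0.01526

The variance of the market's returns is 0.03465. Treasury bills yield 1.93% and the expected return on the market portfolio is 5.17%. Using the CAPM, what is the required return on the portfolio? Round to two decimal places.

β_Granby = 0.06891 / 0.03465 = 1.9887
β_Ashcombe = 0.07825 / 0.03465 = 2.2583
β_Ivers = 0.06824 / 0.03465 = 1.9694
β_Wren = 0.04094 / 0.03465 = 1.1815
β_Norwood = 0.01526 / 0.03465 = 0.4404
β_P = Σ w_i β_i = 0.20×1.9887 + 0.25×2.2583 + 0.21×1.9694 + 0.22×1.1815 + 0.12×0.4404 = 1.6887
MRP = 5.17% − 1.93% = 3.24%
E(R_P) = R_f + β_P × MRP = 1.93% + 1.6887 × 3.24% = 7.40%

7.40%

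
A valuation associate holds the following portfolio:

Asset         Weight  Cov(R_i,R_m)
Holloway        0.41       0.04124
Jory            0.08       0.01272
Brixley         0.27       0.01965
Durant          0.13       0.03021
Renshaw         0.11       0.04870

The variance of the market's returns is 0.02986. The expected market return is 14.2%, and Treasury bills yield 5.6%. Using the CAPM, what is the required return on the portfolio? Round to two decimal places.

β_Holloway = 0.04124 / 0.02986 = 1.3811
β_Jory = 0.01272 / 0.02986 = 0.4260
β_Brixley = 0.01965 / 0.02986 = 0.6581
β_Durant = 0.03021 / 0.02986 = 1.0117
β_Renshaw = 0.04870 / 0.02986 = 1.6309
β_P = Σ w_i β_i = 0.41×1.3811 + 0.08×0.4260 + 0.27×0.6581 + 0.13×1.0117 + 0.11×1.6309 = 1.0889
MRP = 14.2% − 5.6% = 8.60%
E(R_P) = R_f + β_P × MRP = 5.6% + 1.0889 × 8.6% = 14.96%

14.96%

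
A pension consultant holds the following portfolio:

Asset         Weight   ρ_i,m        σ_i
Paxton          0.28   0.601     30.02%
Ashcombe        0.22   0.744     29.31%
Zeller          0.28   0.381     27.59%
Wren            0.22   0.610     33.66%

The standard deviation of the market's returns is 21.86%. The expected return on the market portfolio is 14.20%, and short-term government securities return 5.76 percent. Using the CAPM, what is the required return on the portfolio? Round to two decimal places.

12.44%

β_Paxton = 0.601 × 30.02% / 21.86% = 0.8253
β_Ashcombe = 0.744 × 29.31% / 21.86% = 0.9976
β_Zeller = 0.381 × 27.59% / 21.86% = 0.4809
β_Wren = 0.610 × 33.66% / 21.86% = 0.9393
β_P = Σ w_i β_i = 0.28×0.8253 + 0.22×0.9976 + 0.28×0.4809 + 0.22×0.9393 = 0.7919
MRP = 14.20% − 5.76% = 8.44%
E(R_P) = R_f + β_P × MRP = 5.76% + 0.7919 × 8.44% = 12.44%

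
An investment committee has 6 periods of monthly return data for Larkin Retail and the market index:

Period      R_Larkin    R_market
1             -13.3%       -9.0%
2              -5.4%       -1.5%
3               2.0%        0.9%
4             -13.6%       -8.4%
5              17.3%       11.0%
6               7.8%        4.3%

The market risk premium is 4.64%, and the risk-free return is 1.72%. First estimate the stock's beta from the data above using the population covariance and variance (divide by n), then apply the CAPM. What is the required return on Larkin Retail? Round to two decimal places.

9.09%

Mean R_i = (-13.3 − 5.4 + 2.0 − 13.6 + 17.3 + 7.8) / 6 = -0.8667%
Mean R_m = (-9.0 − 1.5 + 0.9 − 8.4 + 11.0 + 4.3) / 6 = -0.4500%
Σ(R_i − R̄_i)(R_m − R̄_m) = 465.3400  ⇒  Cov = 465.3400 / 6 = 77.5567
Σ(R_m − R̄_m)² = 292.8950  ⇒  Var(R_m) = 292.8950 / 6 = 48.8158
β = Cov / Var(R_m) = 77.5567 / 48.8158 = 1.5888
E(R) = R_f + β × MRP = 1.72% + 1.5888 × 4.64% = 9.09%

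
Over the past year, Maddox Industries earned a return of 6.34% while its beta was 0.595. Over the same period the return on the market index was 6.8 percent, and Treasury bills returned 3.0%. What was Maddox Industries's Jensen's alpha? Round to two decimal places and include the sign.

+1.08%

Market excess return = 6.8% − 3.0% = 3.80%
CAPM benchmark = R_f + β(R_m − R_f) = 3.0% + 0.595 × 3.8% = 5.2610%
α = actual − benchmark = 6.34% − 5.2610% = +1.08%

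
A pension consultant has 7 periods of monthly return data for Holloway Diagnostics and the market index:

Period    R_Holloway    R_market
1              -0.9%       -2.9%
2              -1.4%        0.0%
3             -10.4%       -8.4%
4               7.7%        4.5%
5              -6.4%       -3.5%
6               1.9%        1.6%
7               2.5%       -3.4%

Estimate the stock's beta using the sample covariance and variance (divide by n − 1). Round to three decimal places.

Mean R_i = (-0.9 − 1.4 − 10.4 + 7.7 − 6.4 + 1.9 + 2.5) / 7 = -1.0000%
Mean R_m = (-2.9 + 0.0 − 8.4 + 4.5 − 3.5 + 1.6 − 3.4) / 7 = -1.7286%
Σ(R_i − R̄_i)(R_m − R̄_m) = 129.4600  ⇒  Cov = 129.4600 / 6 = 21.5767
Σ(R_m − R̄_m)² = 104.6743  ⇒  Var(R_m) = 104.6743 / 6 = 17.4457
β = Cov / Var(R_m) = 21.5767 / 17.4457 = 1.2368

1.237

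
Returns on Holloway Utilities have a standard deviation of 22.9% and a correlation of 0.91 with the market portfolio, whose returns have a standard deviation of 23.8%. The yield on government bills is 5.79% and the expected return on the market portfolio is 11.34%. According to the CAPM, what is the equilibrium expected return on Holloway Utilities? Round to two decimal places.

10.65%

β = ρ × σ_i / σ_m = 0.91 × 22.9% / 23.8% = 0.8756
MRP = 11.34% − 5.79% = 5.55%
E(R) = 5.79% + 0.8756 × 5.55% = 10.65%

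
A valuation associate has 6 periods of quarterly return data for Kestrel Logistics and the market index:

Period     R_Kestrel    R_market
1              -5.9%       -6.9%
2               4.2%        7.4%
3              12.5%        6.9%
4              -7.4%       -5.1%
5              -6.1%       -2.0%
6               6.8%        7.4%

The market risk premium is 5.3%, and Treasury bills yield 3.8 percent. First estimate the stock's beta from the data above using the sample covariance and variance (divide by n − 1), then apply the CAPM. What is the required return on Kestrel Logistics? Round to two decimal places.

Mean R_i = (-5.9 + 4.2 + 12.5 − 7.4 − 6.1 + 6.8) / 6 = 0.6833%
Mean R_m = (-6.9 + 7.4 + 6.9 − 5.1 − 2.0 + 7.4) / 6 = 1.2833%
Σ(R_i − R̄_i)(R_m − R̄_m) = 253.0383  ⇒  Cov = 253.0383 / 5 = 50.6077
Σ(R_m − R̄_m)² = 224.8683  ⇒  Var(R_m) = 224.8683 / 5 = 44.9737
β = Cov / Var(R_m) = 50.6077 / 44.9737 = 1.1253
E(R) = R_f + β × MRP = 3.8% + 1.1253 × 5.3% = 9.76%

9.76%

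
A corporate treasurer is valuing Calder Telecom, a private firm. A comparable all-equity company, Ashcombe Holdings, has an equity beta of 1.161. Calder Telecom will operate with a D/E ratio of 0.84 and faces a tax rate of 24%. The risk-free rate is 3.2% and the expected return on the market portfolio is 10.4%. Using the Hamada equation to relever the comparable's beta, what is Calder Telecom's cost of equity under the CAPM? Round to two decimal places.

16.90%

β_L = β_U × [1 + (1 − t)(D/E)] = 1.161 × [1 + (1 − 0.24) × 0.84]
    = 1.161 × [1 + 0.76 × 0.84] = 1.161 × 1.6384 = 1.9022
MRP = 10.4% − 3.2% = 7.20%
E(R) = R_f + β_L × MRP = 3.2% + 1.9022 × 7.2% = 16.90%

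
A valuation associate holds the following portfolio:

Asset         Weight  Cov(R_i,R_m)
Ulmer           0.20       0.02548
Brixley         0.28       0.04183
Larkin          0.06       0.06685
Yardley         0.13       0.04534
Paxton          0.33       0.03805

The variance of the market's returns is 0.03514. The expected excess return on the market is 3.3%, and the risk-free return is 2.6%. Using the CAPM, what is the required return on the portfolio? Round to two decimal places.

6.29%

β_Ulmer = 0.02548 / 0.03514 = 0.7251
β_Brixley = 0.04183 / 0.03514 = 1.1904
β_Larkin = 0.06685 / 0.03514 = 1.9024
β_Yardley = 0.04534 / 0.03514 = 1.2903
β_Paxton = 0.03805 / 0.03514 = 1.0828
β_P = Σ w_i β_i = 0.20×0.7251 + 0.28×1.1904 + 0.06×1.9024 + 0.13×1.2903 + 0.33×1.0828 = 1.1175
E(R_P) = R_f + β_P × MRP = 2.6% + 1.1175 × 3.3% = 6.29%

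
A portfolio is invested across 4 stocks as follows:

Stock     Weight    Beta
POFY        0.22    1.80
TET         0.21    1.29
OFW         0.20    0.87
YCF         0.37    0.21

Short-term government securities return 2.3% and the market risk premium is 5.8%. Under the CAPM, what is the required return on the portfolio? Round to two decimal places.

7.63%

β_P = Σ w_i β_i = 0.22×1.80 + 0.21×1.29 + 0.20×0.87 + 0.37×0.21 = 0.9186
E(R_P) = R_f + β_P × MRP = 2.3% + 0.9186 × 5.8% = 7.63%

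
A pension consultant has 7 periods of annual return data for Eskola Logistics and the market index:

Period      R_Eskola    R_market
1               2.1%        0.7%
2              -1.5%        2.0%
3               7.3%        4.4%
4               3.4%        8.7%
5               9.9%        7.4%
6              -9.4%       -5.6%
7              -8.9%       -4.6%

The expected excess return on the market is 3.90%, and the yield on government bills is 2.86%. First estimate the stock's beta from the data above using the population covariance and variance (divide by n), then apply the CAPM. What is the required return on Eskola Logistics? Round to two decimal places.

7.59%

Mean R_i = (2.1 − 1.5 + 7.3 + 3.4 + 9.9 − 9.4 − 8.9) / 7 = 0.4143%
Mean R_m = (0.7 + 2.0 + 4.4 + 8.7 + 7.4 − 5.6 − 4.6) / 7 = 1.8571%
Σ(R_i − R̄_i)(R_m − R̄_m) = 221.6243  ⇒  Cov = 221.6243 / 7 = 31.6606
Σ(R_m − R̄_m)² = 182.6771  ⇒  Var(R_m) = 182.6771 / 7 = 26.0967
β = Cov / Var(R_m) = 31.6606 / 26.0967 = 1.2132
E(R) = R_f + β × MRP = 2.86% + 1.2132 × 3.90% = 7.59%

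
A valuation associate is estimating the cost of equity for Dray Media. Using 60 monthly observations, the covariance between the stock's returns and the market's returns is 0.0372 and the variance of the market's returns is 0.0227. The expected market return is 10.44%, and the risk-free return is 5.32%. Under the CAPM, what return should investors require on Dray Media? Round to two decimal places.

β = Cov(R_i, R_m) / Var(R_m) = 0.0372 / 0.0227 = 1.6388
MRP = 10.44% − 5.32% = 5.12%
E(R) = R_f + β × MRP = 5.32% + 1.6388 × 5.12% = 13.71%

13.71%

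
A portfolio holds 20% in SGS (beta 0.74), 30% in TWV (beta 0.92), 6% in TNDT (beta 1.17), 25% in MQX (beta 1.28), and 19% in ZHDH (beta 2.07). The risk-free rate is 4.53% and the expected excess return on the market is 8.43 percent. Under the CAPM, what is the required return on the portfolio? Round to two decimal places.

β_P = Σ w_i β_i = 0.20×0.74 + 0.30×0.92 + 0.06×1.17 + 0.25×1.28 + 0.19×2.07 = 1.2075
E(R_P) = R_f + β_P × MRP = 4.53% + 1.2075 × 8.43% = 14.71%

14.71%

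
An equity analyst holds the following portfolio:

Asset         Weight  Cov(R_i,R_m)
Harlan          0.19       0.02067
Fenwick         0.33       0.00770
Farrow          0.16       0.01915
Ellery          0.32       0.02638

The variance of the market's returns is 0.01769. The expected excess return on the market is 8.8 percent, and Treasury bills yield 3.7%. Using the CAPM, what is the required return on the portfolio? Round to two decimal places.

12.64%

β_Harlan = 0.02067 / 0.01769 = 1.1685
β_Fenwick = 0.00770 / 0.01769 = 0.4353
β_Farrow = 0.01915 / 0.01769 = 1.0825
β_Ellery = 0.02638 / 0.01769 = 1.4912
β_P = Σ w_i β_i = 0.19×1.1685 + 0.33×0.4353 + 0.16×1.0825 + 0.32×1.4912 = 1.0160
E(R_P) = R_f + β_P × MRP = 3.7% + 1.0160 × 8.8% = 12.64%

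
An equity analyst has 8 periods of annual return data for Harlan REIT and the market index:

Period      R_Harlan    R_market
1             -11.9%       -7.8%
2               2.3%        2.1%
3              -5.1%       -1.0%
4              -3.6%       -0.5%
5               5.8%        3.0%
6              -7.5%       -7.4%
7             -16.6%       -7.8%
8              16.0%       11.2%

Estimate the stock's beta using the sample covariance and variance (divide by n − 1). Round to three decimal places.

Mean R_i = (-11.9 + 2.3 − 5.1 − 3.6 + 5.8 − 7.5 − 16.6 + 16.0) / 8 = -2.5750%
Mean R_m = (-7.8 + 2.1 − 1.0 − 0.5 + 3.0 − 7.4 − 7.8 + 11.2) / 8 = -1.0250%
Σ(R_i − R̄_i)(R_m − R̄_m) = 465.0150  ⇒  Cov = 465.0150 / 7 = 66.4307
Σ(R_m − R̄_m)² = 308.1350  ⇒  Var(R_m) = 308.1350 / 7 = 44.0193
β = Cov / Var(R_m) = 66.4307 / 44.0193 = 1.5091

1.509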